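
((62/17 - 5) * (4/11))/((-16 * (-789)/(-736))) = 4232/147543 = 0.03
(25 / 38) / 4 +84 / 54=2353/1368 = 1.72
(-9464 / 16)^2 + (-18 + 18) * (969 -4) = 1399489/4 = 349872.25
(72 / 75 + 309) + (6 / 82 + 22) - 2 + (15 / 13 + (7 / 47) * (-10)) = 206481399/626275 = 329.70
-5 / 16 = -0.31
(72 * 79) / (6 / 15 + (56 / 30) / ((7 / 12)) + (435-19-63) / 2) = 56880/1801 = 31.58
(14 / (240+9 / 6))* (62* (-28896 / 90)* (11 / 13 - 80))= 409668224/4485 = 91341.86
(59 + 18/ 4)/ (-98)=-0.65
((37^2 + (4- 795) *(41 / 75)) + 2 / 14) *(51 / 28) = 8360311/4900 = 1706.19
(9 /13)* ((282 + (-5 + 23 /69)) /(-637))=-192/637 = -0.30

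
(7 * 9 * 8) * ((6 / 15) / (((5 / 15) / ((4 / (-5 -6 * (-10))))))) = 12096/275 = 43.99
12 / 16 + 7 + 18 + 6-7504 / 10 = -14373/20 = -718.65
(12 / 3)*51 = 204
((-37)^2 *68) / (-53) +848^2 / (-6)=-19335532/159 = -121607.12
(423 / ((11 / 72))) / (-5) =-553.75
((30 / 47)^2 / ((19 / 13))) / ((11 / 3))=35100/461681 = 0.08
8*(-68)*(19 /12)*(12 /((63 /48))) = -165376/21 = -7875.05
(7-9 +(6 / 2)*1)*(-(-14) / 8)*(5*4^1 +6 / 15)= 357/10 = 35.70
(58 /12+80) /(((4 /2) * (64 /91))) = 46319/768 = 60.31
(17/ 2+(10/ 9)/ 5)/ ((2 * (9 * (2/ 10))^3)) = 19625/26244 = 0.75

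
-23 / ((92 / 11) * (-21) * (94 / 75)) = 275/2632 = 0.10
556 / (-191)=-556/191 = -2.91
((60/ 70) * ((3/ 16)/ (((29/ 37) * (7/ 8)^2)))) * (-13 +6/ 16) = -33633/9947 = -3.38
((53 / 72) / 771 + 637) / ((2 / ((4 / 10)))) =35361197/277560 = 127.40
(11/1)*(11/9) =13.44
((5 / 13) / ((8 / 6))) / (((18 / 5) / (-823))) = -20575/312 = -65.95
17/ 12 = 1.42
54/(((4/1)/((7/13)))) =189/26 = 7.27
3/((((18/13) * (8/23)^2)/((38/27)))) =130663/5184 = 25.21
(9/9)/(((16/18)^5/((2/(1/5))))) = 295245/16384 = 18.02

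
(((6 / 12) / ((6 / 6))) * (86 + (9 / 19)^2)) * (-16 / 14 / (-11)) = 124508/27797 = 4.48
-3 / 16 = -0.19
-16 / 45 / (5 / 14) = -1.00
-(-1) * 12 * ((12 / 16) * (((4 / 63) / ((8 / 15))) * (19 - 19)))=0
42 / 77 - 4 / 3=-26/33 = -0.79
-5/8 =-0.62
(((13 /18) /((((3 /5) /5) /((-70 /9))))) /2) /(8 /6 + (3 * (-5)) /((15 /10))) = 875/324 = 2.70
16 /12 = 4/3 = 1.33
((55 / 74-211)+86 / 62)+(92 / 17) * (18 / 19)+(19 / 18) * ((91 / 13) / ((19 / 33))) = -212184907/1111443 = -190.91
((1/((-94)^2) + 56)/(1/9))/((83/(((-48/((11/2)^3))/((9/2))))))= -95004864/244034857 = -0.39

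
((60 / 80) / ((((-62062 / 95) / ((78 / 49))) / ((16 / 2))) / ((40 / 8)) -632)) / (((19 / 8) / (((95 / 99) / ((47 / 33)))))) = -114000/344122861 = 0.00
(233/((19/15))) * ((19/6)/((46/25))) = 29125/92 = 316.58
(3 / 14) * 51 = 153/14 = 10.93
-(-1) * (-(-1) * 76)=76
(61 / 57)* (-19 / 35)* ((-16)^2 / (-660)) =3904/17325 = 0.23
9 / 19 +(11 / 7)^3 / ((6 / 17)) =448435/39102 = 11.47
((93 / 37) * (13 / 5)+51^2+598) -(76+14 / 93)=3129.38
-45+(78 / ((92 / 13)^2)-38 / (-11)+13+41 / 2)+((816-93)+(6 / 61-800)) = -236799323/2839672 = -83.39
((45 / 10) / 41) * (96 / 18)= 24/41 = 0.59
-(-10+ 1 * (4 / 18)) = 88/9 = 9.78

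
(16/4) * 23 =92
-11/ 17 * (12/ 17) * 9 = -1188/289 = -4.11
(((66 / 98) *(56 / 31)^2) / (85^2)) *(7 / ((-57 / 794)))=-3912832/131921275 = -0.03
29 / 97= 0.30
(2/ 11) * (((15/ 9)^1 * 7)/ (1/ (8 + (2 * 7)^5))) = 37648240/33 = 1140855.76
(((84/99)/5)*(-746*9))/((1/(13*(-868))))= 707100576/55 = 12856374.11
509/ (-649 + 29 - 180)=-509/800 = -0.64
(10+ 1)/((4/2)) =11/2 = 5.50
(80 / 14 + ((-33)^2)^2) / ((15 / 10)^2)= 33205948/63 = 527078.54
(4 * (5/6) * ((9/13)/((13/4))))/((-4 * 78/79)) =-395/2197 = -0.18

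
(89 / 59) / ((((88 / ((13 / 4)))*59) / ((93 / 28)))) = 107601/34308736 = 0.00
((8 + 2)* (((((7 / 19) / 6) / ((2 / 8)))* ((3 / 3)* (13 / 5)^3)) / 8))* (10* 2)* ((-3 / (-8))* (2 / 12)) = 15379/2280 = 6.75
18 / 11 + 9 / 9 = 29/11 = 2.64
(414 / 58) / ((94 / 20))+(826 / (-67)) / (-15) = 3206188/1369815 = 2.34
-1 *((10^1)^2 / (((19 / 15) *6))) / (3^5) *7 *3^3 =-1750/171 = -10.23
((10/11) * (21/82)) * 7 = 735/451 = 1.63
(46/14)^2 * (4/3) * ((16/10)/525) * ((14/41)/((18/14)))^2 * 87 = 13745536/51060375 = 0.27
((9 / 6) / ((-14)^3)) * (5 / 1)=-15/5488 = 0.00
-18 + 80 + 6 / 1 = 68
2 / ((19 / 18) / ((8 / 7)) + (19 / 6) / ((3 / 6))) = 288/1045 = 0.28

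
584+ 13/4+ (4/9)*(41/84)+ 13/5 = 2230453/3780 = 590.07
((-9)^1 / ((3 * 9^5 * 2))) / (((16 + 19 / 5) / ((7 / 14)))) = -5/7794468 = 0.00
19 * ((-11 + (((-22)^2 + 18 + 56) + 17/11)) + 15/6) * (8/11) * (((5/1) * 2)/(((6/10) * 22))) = 7677900/1331 = 5768.52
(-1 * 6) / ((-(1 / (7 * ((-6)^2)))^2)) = 381024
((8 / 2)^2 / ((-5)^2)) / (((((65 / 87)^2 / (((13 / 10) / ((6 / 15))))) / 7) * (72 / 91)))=41209/1250 = 32.97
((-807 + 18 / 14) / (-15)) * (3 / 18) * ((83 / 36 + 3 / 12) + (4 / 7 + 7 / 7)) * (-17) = -830960/1323 = -628.09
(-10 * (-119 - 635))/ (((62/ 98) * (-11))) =-369460/341 = -1083.46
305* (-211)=-64355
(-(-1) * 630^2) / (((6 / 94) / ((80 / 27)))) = 18424000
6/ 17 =0.35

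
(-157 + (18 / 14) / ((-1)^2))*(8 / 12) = -2180/21 = -103.81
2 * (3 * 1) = 6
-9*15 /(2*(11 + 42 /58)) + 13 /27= -19373/3672 = -5.28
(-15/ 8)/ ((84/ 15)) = -75/224 = -0.33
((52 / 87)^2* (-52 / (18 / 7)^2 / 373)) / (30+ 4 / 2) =-107653/457364394 = 0.00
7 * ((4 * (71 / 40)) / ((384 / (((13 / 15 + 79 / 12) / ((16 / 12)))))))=74053/102400 = 0.72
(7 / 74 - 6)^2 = 34.87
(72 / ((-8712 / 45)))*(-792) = 3240/11 = 294.55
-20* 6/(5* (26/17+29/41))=-16728/1559 = -10.73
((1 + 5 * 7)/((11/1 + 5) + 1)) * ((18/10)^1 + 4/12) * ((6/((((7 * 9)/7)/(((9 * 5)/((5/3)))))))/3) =2304/85 = 27.11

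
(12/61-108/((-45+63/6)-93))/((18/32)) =28864/15555 = 1.86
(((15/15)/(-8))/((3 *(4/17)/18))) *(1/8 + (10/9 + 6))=-8857/384 = -23.07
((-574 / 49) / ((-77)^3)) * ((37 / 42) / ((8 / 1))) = 1517/536882808 = 0.00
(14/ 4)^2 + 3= 61/4 = 15.25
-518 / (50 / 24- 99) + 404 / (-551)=2955164/640813 = 4.61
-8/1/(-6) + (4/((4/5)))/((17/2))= 98/51 = 1.92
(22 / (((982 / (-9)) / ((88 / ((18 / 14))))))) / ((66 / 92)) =-28336/1473 = -19.24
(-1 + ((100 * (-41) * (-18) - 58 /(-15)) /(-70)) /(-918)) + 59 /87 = 11554141/13976550 = 0.83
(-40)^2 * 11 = 17600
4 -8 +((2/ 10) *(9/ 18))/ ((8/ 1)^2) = -2559/640 = -4.00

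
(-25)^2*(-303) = -189375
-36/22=-18/11 = -1.64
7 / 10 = 0.70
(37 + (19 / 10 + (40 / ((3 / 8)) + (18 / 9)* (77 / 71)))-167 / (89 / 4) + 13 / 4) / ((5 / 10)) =54399031/189570 = 286.96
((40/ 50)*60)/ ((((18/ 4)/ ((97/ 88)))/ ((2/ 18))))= 388/297 = 1.31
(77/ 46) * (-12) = -462/23 = -20.09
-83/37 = -2.24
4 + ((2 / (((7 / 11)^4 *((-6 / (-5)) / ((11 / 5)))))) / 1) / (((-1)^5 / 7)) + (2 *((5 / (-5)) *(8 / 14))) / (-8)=-156788/1029 = -152.37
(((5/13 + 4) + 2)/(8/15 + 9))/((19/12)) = 14940/35321 = 0.42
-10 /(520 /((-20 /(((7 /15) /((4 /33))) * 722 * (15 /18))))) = 60/361361 = 0.00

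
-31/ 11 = -2.82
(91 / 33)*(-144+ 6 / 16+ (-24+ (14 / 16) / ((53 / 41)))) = -3220763/6996 = -460.37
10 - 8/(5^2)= 242/25 = 9.68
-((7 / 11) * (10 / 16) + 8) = -739/88 = -8.40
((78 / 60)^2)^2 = 28561/10000 = 2.86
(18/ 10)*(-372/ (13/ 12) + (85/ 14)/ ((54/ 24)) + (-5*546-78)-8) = -2585326/455 = -5682.04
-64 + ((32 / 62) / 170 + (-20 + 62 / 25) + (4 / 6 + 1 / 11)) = -35112163/434775 = -80.76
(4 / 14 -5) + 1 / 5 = -4.51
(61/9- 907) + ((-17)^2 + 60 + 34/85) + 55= -22312/45 = -495.82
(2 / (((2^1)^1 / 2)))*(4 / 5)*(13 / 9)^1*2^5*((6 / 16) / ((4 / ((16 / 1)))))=1664/15 = 110.93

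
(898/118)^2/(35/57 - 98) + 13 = 239708146/19323031 = 12.41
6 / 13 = 0.46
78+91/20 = 1651/20 = 82.55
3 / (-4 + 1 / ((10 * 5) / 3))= -150/197 = -0.76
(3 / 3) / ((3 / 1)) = 1/3 = 0.33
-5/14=-0.36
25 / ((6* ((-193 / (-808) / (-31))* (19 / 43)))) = -1223.83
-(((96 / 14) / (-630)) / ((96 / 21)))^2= -1/176400 = 0.00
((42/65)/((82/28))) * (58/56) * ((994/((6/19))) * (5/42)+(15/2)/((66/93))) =6194545/70356 = 88.05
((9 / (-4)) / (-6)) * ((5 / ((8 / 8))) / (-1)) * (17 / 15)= -2.12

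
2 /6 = 1/3 = 0.33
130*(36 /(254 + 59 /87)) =407160/22157 = 18.38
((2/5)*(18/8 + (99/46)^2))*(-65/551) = -94653/291479 = -0.32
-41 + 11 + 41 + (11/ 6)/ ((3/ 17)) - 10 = 205/18 = 11.39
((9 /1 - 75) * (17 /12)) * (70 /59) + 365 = 14990/59 = 254.07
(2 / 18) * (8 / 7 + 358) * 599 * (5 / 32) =1254905/336 = 3734.84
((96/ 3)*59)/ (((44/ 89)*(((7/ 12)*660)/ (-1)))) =-42008/4235 = -9.92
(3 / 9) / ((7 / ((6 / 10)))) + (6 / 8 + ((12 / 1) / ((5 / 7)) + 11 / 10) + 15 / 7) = 583/28 = 20.82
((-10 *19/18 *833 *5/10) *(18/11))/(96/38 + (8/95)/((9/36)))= -442225/176 = -2512.64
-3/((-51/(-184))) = -184/17 = -10.82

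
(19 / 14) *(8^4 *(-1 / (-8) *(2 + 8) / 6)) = 24320/21 = 1158.10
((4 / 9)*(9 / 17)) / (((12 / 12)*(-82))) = -2/697 = 0.00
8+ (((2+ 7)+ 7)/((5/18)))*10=584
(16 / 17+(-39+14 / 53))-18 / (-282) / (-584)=-934689447/24730648 = -37.79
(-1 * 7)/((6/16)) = -56/3 = -18.67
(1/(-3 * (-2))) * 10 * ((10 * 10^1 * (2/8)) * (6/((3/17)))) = 4250/3 = 1416.67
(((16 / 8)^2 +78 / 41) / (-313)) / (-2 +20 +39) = -242/731481 = 0.00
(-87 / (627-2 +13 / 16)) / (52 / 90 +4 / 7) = -219240/1812353 = -0.12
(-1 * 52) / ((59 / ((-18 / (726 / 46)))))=7176/7139 = 1.01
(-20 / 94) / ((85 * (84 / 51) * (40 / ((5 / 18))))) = -1/94752 = 0.00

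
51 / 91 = 0.56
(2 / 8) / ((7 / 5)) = 5/28 = 0.18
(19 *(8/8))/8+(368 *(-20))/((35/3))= -35195/56 = -628.48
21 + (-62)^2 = 3865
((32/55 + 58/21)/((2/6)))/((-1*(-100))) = 1931/19250 = 0.10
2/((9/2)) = 4/9 = 0.44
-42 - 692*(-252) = 174342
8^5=32768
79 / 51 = 1.55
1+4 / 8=3/2 = 1.50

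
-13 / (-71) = 13/71 = 0.18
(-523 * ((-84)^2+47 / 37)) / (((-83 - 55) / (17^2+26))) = 623449995/74 = 8424999.93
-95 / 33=-2.88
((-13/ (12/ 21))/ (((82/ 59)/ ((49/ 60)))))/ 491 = -0.03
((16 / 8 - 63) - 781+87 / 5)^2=16999129/25 = 679965.16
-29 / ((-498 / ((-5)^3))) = -3625/498 = -7.28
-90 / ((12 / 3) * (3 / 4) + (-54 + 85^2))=-45/3587 = -0.01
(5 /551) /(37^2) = 5/754319 = 0.00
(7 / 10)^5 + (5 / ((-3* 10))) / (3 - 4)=100421/300000 = 0.33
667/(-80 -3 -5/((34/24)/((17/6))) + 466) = 667/373 = 1.79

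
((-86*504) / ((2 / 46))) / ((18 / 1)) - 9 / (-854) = -47297927/854 = -55383.99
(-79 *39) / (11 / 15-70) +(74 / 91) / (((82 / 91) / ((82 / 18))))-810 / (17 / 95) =-711835024/158967 = -4477.88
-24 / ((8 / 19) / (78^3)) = -27049464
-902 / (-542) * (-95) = -42845/271 = -158.10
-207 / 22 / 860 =-207/18920 = -0.01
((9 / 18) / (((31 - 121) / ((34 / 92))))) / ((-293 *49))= 17/118875960 = 0.00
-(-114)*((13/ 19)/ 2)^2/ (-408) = -169/5168 = -0.03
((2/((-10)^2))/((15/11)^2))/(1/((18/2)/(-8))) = -121/10000 = -0.01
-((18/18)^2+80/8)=-11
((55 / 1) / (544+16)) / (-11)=-1/112 = -0.01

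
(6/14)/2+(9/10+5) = 6.11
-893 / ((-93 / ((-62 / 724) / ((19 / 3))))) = -47/362 = -0.13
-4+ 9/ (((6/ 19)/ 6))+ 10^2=267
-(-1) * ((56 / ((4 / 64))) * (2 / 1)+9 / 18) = 3585/2 = 1792.50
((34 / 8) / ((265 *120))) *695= 2363/25440 = 0.09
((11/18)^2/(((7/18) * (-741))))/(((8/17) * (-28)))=2057/20913984 = 0.00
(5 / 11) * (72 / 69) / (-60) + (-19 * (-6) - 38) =19226/253 = 75.99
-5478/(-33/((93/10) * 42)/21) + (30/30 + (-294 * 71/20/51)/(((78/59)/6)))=1361539.72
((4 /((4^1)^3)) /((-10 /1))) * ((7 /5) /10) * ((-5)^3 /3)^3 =109375/1728 = 63.30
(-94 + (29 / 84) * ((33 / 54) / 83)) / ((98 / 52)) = -153351965/3074652 = -49.88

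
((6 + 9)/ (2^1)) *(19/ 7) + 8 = 397/14 = 28.36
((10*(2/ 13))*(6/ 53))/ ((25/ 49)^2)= 57624/86125 = 0.67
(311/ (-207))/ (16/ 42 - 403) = 2177/583395 = 0.00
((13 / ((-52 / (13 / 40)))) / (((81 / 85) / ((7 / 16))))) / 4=-1547/165888 = -0.01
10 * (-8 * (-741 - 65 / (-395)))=4682080/79 = 59266.84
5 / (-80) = -1/16 = -0.06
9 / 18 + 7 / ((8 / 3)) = 25/8 = 3.12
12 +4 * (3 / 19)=240/19 = 12.63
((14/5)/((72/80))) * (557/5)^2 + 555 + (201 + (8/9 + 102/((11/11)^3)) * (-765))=-8852678/225 = -39345.24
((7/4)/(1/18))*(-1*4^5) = -32256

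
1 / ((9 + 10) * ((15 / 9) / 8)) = 24/95 = 0.25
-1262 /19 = -66.42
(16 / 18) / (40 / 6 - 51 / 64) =512/3381 = 0.15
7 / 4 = 1.75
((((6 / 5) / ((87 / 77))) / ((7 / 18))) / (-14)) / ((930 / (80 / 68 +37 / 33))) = -1289/2674525 = 0.00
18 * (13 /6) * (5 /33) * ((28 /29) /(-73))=-1820/23287 = -0.08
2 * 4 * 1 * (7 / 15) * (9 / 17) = 168/85 = 1.98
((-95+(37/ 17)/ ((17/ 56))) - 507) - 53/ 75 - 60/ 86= -555705731/932025 = -596.23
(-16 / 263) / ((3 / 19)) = -304/789 = -0.39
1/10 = 0.10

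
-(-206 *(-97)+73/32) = -639497/32 = -19984.28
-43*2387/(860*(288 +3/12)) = -2387/5765 = -0.41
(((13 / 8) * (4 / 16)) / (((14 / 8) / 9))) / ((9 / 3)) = 39/56 = 0.70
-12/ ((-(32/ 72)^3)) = 136.69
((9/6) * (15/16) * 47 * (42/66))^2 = 219188025/123904 = 1769.01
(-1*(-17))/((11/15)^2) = 3825/121 = 31.61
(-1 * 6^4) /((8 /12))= -1944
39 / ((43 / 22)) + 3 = 987/43 = 22.95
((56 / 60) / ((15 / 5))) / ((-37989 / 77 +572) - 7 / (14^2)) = 4312/1089405 = 0.00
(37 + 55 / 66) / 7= 227/42 = 5.40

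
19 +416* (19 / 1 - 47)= -11629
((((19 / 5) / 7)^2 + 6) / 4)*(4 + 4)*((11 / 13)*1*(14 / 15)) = 9.94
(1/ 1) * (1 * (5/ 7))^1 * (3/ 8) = 15/56 = 0.27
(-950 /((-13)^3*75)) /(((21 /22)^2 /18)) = 36784/322959 = 0.11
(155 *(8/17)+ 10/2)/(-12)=-1325/204 = -6.50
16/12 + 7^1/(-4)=-5/12 = -0.42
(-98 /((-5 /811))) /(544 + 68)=39739/1530 = 25.97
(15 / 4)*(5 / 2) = 75/8 = 9.38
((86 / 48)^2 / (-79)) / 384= -1849/17473536 = 0.00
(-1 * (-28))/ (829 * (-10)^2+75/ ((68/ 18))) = 952/2819275 = 0.00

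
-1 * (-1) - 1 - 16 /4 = -4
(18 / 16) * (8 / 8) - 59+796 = 5905/8 = 738.12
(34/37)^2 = 1156/1369 = 0.84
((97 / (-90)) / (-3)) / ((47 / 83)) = 0.63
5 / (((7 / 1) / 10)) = 50/7 = 7.14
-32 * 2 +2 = -62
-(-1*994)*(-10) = -9940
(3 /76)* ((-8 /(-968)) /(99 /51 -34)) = -51/5011820 = 0.00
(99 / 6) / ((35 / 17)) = 8.01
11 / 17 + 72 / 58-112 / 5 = -50561/2465 = -20.51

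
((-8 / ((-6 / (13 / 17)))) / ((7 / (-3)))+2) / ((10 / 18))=1674/595 = 2.81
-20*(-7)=140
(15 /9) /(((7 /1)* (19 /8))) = 40/399 = 0.10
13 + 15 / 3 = 18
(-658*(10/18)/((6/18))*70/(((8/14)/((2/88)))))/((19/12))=-403025/209 = -1928.35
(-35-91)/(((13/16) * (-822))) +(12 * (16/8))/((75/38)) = 549824/44525 = 12.35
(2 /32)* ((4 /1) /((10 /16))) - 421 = -2103/5 = -420.60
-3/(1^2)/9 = -1/3 = -0.33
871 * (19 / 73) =16549/73 = 226.70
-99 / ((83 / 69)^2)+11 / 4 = -1809577/27556 = -65.67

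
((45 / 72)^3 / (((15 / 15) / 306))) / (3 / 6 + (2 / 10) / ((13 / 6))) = 1243125/9856 = 126.13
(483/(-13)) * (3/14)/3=-69/26 = -2.65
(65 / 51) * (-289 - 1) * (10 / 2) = -94250/51 = -1848.04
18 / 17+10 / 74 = 751/629 = 1.19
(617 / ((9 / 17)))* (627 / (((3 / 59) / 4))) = 517359436/9 = 57484381.78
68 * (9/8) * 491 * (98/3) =1227009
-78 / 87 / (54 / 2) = -26/783 = -0.03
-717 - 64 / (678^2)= -717.00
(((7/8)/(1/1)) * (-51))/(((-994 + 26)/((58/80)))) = 10353/309760 = 0.03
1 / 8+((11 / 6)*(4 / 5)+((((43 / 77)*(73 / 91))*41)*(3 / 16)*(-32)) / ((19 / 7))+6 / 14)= -12578933/326040 = -38.58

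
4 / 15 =0.27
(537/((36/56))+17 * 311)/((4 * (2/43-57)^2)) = 33960583/71971212 = 0.47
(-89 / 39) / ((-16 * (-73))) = -89/45552 = 0.00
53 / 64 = 0.83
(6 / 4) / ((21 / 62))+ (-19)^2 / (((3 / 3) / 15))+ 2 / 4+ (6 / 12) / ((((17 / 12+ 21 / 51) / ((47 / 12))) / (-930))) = 23101377/5222 = 4423.86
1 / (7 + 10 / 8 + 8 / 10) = 0.11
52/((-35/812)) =-6032/5 = -1206.40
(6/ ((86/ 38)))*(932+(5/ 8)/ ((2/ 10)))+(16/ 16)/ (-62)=13218841/5332 = 2479.15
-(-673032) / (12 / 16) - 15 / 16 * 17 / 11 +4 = 157938625/176 = 897378.55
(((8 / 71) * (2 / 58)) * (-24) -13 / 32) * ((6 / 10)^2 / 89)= -296199/146600800 = 0.00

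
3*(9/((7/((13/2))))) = 351/14 = 25.07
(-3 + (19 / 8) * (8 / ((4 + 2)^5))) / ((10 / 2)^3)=-23309/972000 = -0.02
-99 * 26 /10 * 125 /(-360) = 715/8 = 89.38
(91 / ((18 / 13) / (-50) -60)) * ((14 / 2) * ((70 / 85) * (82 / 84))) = -1212575/142137 = -8.53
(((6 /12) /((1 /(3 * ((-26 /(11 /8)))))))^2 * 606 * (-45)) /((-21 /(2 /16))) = 110607120/847 = 130586.92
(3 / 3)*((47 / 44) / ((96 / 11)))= 47/384 = 0.12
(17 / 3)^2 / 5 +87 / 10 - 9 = 551/90 = 6.12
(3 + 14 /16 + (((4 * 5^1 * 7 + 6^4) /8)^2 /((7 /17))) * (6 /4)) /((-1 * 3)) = -1643287/42 = -39125.88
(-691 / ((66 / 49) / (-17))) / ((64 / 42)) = 4029221/704 = 5723.33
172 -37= 135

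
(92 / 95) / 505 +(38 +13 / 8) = 15208811/383800 = 39.63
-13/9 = -1.44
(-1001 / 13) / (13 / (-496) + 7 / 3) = -114576/3433 = -33.37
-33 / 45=-11/15 = -0.73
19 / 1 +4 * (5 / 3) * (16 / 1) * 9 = 979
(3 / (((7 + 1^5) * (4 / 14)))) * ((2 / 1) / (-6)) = -7/16 = -0.44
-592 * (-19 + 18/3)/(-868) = -1924/217 = -8.87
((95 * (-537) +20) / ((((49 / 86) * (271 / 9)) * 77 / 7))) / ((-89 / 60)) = 338315400/1857163 = 182.17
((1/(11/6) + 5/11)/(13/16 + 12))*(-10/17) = -32/697 = -0.05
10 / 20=1/2 = 0.50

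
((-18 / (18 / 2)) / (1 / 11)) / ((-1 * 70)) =0.31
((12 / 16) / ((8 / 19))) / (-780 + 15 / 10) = -19/8304 = 0.00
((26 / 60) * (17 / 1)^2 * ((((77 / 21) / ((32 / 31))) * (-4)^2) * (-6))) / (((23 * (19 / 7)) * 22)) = -815269/26220 = -31.09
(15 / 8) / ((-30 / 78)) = -4.88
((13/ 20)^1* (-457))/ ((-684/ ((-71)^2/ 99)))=29948581/1354320 = 22.11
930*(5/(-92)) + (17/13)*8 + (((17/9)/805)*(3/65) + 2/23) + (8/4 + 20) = -5649491/313950 = -17.99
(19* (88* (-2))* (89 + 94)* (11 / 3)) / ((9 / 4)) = -8975296/9 = -997255.11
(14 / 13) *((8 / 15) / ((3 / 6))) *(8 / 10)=896/975 = 0.92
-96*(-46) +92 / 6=4431.33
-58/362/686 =-29/124166 = 0.00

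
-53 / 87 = -0.61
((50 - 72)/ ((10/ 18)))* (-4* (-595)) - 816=-95064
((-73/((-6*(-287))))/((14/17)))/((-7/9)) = 3723/56252 = 0.07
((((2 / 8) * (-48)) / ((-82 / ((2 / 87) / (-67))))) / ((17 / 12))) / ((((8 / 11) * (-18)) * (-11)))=-1/4062813 = 0.00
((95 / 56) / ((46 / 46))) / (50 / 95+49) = 0.03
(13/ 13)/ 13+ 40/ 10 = 53/13 = 4.08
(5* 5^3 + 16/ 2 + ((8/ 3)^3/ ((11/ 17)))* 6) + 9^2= 88094/99 = 889.84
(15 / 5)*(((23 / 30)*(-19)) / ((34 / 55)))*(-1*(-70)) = -168245/34 = -4948.38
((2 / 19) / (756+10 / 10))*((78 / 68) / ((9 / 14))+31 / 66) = 843/2689621 = 0.00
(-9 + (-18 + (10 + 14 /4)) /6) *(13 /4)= -507/16 = -31.69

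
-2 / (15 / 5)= -2/3 = -0.67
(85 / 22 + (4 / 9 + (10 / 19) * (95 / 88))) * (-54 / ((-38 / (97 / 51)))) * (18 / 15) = 561921/35530 = 15.82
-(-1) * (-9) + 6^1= -3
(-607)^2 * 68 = 25054532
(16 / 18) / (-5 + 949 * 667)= 4/2848401 = 0.00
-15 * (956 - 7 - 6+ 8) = -14265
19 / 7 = 2.71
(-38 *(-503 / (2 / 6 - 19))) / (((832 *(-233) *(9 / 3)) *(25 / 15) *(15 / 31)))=296267/135699200 = 0.00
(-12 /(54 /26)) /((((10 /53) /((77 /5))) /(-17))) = 1803802/225 = 8016.90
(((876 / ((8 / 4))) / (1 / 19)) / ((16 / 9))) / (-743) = -37449/5944 = -6.30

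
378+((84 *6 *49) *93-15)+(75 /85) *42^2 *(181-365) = 34181907/17 = 2010700.41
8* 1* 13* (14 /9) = 1456/9 = 161.78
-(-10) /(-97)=-10/97 = -0.10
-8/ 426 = -4/213 = -0.02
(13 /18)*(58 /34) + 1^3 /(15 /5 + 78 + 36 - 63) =574/459 = 1.25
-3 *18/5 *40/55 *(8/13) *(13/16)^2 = -351/110 = -3.19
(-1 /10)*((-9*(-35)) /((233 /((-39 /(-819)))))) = -3/466 = -0.01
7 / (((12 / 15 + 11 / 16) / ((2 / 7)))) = 1.34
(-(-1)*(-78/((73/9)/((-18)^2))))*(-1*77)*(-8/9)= -15567552/73 = -213254.14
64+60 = 124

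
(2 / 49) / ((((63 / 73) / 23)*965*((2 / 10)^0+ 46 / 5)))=3358/30385341 = 0.00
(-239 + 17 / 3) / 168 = -25/18 = -1.39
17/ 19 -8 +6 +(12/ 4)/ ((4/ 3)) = 87/76 = 1.14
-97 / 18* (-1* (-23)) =-2231/18 = -123.94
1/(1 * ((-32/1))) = -1/32 = -0.03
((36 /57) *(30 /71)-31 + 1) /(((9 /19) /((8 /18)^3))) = -855680/155277 = -5.51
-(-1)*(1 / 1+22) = 23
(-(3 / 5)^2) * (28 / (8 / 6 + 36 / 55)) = -2079/410 = -5.07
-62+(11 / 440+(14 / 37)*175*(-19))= -1953723/1480 = -1320.08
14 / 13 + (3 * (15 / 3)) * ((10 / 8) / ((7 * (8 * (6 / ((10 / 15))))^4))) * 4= 877879621/815173632 = 1.08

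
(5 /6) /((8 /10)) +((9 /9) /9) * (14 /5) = 487/360 = 1.35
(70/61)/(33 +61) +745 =2135950/2867 = 745.01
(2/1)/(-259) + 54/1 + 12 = 17092/259 = 65.99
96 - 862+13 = -753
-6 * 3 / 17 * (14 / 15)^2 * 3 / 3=-392/425 = -0.92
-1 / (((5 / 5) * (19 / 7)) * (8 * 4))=-7/608 = -0.01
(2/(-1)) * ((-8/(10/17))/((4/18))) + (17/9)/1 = 5593/45 = 124.29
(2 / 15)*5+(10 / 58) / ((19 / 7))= 1207/1653 = 0.73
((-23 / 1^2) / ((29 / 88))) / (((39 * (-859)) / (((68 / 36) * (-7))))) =-0.03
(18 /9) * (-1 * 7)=-14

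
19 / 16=1.19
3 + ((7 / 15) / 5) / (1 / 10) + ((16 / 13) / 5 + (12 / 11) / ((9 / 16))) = 875/143 = 6.12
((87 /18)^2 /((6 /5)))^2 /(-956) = -17682025/44603136 = -0.40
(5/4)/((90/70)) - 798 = -28693/36 = -797.03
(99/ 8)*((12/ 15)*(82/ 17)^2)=332838/1445 = 230.34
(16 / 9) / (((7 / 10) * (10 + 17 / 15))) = 800/3507 = 0.23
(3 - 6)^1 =-3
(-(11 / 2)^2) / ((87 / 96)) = -968/29 = -33.38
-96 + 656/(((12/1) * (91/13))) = -1852/21 = -88.19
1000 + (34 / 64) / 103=3296017/3296 = 1000.01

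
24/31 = 0.77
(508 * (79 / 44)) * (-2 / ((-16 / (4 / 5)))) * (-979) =-892937/10 = -89293.70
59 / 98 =0.60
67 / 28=2.39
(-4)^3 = -64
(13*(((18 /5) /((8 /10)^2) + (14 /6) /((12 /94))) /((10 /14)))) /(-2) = -156611/720 = -217.52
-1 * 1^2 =-1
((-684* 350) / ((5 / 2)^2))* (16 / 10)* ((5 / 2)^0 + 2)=-919296/5 = -183859.20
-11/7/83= -11/581 = -0.02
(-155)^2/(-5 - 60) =-4805/13 = -369.62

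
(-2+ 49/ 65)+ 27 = 1674/65 = 25.75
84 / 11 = 7.64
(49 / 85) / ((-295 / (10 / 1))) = -98/5015 = -0.02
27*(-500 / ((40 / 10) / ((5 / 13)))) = -16875/13 = -1298.08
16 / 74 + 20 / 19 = 892/703 = 1.27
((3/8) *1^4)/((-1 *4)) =-3/32 = -0.09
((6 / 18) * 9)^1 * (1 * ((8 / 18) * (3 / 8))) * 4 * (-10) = -20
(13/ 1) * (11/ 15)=143/15 = 9.53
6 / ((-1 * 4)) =-3/2 = -1.50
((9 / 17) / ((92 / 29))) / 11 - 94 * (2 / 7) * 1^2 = -3232525/120428 = -26.84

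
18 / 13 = 1.38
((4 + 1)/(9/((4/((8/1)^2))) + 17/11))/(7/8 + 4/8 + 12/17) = 7480/453083 = 0.02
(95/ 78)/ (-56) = -95/4368 = -0.02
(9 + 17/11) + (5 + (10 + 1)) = 292/11 = 26.55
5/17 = 0.29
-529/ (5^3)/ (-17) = 529/2125 = 0.25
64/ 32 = 2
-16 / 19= -0.84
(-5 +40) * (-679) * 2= -47530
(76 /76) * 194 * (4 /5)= 776/5 = 155.20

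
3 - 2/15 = 43/15 = 2.87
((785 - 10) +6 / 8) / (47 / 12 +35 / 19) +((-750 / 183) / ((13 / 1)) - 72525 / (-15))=398013536/80093 = 4969.39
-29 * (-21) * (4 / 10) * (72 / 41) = 87696/205 = 427.79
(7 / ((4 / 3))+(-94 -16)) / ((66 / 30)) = -2095/44 = -47.61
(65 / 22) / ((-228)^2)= 65/1143648 = 0.00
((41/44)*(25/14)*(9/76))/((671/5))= 46125/31413536 = 0.00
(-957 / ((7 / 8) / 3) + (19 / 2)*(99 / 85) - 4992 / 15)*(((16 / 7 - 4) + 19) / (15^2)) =-20751137/74970 = -276.79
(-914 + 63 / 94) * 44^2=-83105704/47 = -1768206.47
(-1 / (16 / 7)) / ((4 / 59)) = -413/64 = -6.45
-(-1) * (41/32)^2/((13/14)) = 11767/6656 = 1.77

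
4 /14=2/7 = 0.29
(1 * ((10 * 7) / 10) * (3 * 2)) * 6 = 252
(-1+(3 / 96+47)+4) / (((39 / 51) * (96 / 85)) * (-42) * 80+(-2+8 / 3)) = -1388067/80492480 = -0.02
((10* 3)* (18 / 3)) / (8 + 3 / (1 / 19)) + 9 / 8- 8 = -427/104 = -4.11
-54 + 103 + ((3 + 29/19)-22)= 599/19 = 31.53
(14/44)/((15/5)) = 7/66 = 0.11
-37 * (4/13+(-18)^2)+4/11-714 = -1817962/143 = -12713.02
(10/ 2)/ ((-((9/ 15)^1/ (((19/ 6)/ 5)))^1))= -95/18 = -5.28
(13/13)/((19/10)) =0.53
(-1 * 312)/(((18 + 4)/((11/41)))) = -156/41 = -3.80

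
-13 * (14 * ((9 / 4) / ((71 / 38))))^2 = -18626517/5041 = -3695.00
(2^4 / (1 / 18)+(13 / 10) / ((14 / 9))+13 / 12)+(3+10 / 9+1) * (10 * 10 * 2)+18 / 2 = 832319/630 = 1321.14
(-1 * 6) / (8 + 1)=-2/3 = -0.67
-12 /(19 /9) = -108/19 = -5.68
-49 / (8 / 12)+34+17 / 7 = -519/14 = -37.07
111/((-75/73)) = -2701/25 = -108.04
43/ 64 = 0.67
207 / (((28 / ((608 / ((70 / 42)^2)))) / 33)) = 9344808/175 = 53398.90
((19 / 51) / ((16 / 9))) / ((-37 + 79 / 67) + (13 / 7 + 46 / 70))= -133665/21244288 = -0.01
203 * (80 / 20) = 812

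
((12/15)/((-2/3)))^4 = 1296/625 = 2.07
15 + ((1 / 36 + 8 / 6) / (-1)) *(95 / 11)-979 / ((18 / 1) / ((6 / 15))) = -12217/660 = -18.51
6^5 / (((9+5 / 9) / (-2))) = -69984/43 = -1627.53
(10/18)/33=5/297 = 0.02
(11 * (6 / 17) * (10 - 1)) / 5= 594/85 = 6.99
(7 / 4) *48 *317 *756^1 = 20130768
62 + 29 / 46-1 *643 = -26697/46 = -580.37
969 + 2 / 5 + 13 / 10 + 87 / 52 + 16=256977/260 = 988.37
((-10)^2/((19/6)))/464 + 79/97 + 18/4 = 5.38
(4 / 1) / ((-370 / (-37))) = 2/5 = 0.40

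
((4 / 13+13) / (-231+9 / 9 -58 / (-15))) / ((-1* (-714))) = -865/10494848 = 0.00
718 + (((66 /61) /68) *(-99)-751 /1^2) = -71709/2074 = -34.58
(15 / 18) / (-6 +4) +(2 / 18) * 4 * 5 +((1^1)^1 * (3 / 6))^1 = 83/36 = 2.31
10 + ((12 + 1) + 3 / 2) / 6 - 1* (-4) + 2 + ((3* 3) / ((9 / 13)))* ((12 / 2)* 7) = 6773/12 = 564.42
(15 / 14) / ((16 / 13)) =195/224 = 0.87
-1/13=-0.08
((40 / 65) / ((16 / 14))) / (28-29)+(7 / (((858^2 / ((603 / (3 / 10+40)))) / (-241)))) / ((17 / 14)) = -79392376/140096099 = -0.57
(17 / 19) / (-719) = -17/13661 = 0.00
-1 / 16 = -0.06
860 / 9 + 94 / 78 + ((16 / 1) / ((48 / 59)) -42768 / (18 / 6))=-1654330/117 = -14139.57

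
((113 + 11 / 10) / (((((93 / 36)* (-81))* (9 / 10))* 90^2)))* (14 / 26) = -7987/198306225 = 0.00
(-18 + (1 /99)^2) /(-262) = 176417/2567862 = 0.07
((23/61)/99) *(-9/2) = -23/1342 = -0.02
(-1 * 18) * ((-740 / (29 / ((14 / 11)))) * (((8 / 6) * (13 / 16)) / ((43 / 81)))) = 16363620/13717 = 1192.94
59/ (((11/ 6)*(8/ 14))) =56.32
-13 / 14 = -0.93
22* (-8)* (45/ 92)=-1980/23 = -86.09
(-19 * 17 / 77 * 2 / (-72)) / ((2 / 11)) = 323/504 = 0.64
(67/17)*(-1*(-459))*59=106731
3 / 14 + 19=269/14 = 19.21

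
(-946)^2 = 894916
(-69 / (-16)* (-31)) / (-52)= 2139/832 = 2.57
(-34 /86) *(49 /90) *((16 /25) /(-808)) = 833/4885875 = 0.00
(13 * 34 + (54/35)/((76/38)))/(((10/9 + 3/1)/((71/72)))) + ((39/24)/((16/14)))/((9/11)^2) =727245221/6713280 = 108.33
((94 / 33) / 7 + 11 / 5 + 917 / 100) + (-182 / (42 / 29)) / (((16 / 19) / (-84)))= 144918161/11550 = 12547.03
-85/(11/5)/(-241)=425/2651 = 0.16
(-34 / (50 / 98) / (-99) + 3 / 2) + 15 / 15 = 15707/4950 = 3.17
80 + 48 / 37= 3008/37 = 81.30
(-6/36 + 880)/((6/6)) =5279/6 = 879.83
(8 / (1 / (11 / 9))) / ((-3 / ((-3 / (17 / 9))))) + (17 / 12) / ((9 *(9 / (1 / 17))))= 5.18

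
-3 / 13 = -0.23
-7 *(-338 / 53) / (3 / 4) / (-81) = -9464/12879 = -0.73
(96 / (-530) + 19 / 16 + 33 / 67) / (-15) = -425809/4261200 = -0.10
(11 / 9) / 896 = 11/8064 = 0.00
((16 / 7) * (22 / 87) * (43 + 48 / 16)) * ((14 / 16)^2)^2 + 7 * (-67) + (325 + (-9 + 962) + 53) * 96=708932155/5568 = 127322.59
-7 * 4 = -28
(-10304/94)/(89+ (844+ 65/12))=-61824/529267 = -0.12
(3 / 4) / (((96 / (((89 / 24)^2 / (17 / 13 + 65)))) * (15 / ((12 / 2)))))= 102973/158883840 = 0.00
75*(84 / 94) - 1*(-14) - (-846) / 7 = 66418/329 = 201.88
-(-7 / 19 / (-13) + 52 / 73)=-0.74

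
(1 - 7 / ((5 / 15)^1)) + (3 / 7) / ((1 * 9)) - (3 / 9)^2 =-1264/63 = -20.06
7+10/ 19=143/19 = 7.53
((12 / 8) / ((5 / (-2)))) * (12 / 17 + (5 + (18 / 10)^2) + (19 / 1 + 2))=-38181/2125 = -17.97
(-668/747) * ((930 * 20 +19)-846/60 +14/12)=-186432788/11205 = -16638.36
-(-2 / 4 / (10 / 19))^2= -361/400 = -0.90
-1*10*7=-70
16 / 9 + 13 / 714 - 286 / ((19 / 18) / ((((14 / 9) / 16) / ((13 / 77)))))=-3138433/20349 = -154.23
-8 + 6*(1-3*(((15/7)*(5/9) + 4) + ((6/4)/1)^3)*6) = -12979/14 = -927.07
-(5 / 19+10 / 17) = -275/323 = -0.85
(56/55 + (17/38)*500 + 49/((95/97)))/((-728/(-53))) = 15216141/760760 = 20.00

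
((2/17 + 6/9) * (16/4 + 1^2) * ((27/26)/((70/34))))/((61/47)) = 8460/5551 = 1.52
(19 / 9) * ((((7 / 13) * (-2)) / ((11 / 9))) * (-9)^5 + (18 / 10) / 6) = 471213737/4290 = 109840.03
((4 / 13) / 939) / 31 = 4/378417 = 0.00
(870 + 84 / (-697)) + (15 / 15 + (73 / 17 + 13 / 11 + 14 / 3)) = 20264389/23001 = 881.02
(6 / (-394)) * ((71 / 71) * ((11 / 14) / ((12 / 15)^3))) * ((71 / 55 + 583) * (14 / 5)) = -60255/1576 = -38.23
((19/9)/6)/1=19/54 = 0.35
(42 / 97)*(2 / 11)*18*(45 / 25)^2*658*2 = 161173152/26675 = 6042.11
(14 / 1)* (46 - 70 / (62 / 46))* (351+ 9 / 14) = -905832/31 = -29220.39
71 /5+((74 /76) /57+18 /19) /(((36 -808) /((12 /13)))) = 128605913/9057490 = 14.20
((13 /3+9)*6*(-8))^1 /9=-640/9 = -71.11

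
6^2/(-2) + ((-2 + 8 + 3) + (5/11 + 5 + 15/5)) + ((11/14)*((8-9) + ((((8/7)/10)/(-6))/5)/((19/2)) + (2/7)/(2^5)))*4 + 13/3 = 0.67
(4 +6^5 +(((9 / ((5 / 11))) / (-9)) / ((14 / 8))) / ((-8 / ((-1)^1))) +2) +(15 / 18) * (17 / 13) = 10623703/1365 = 7782.93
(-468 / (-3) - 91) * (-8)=-520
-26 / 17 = -1.53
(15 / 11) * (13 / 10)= 39/22 = 1.77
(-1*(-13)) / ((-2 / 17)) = -221/2 = -110.50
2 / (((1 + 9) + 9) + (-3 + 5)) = 2/21 = 0.10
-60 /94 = -0.64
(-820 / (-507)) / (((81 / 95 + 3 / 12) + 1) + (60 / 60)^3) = 311600/597753 = 0.52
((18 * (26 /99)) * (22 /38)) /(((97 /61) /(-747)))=-2369484/1843 = -1285.67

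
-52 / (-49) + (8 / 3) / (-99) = 15052/14553 = 1.03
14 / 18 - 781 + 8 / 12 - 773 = -13973/9 = -1552.56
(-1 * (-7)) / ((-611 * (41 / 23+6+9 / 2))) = -322/345215 = 0.00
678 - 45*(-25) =1803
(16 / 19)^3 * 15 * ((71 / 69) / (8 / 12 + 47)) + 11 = 252514001/22559251 = 11.19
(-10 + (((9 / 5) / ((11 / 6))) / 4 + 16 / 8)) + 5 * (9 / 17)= -9551/1870 = -5.11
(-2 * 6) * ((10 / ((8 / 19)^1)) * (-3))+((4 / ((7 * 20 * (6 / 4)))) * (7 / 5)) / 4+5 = 129001/150 = 860.01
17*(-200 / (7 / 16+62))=-54400/999 = -54.45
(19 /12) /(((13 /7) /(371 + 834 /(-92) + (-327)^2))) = 656405939/7176 = 91472.40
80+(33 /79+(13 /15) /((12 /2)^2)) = 3431647/42660 = 80.44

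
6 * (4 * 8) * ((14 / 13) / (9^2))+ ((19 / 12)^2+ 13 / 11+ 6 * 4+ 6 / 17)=32130005/1050192 = 30.59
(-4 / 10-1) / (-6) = 7/30 = 0.23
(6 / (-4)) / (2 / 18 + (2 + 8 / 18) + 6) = -27/154 = -0.18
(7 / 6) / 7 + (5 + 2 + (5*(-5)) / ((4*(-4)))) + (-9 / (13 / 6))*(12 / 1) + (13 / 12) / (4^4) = -547293/13312 = -41.11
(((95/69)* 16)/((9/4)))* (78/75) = 31616/3105 = 10.18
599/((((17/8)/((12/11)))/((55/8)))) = 35940/17 = 2114.12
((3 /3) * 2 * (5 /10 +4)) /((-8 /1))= -9/8 = -1.12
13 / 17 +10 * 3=523/17 = 30.76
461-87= 374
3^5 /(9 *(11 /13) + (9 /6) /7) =14742/475 = 31.04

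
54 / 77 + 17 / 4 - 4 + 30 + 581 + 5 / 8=377347/616 = 612.58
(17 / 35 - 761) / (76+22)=-7.76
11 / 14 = 0.79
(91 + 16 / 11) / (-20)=-1017/220 = -4.62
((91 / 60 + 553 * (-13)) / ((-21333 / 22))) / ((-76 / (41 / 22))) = -1360093/7482960 = -0.18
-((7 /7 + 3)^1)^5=-1024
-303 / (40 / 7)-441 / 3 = -200.02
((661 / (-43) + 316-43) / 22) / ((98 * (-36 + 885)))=5539/39354546 = 0.00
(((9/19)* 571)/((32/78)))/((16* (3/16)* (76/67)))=4476069/23104 = 193.74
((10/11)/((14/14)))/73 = 10/803 = 0.01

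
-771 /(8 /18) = -6939/4 = -1734.75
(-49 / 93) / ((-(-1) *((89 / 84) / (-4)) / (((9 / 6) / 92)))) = 2058/63457 = 0.03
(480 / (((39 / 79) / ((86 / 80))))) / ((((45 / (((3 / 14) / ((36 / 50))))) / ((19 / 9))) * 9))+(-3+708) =140629700/199017 = 706.62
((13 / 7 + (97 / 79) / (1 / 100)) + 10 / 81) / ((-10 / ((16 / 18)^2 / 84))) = -44708936/380964465 = -0.12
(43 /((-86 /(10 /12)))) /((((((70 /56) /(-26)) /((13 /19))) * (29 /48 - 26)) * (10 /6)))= -16224/115805 = -0.14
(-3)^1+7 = 4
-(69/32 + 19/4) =-221/32 = -6.91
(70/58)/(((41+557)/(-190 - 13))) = -245/598 = -0.41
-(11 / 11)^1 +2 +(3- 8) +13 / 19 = -3.32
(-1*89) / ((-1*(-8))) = -89/8 = -11.12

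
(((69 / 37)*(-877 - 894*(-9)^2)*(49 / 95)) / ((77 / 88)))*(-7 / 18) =330395828/10545 = 31331.99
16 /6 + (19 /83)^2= 56195/20667 = 2.72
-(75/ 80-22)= 337/16 = 21.06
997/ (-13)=-997/13 = -76.69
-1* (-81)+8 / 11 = 899/11 = 81.73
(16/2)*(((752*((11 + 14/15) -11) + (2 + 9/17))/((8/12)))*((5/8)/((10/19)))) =3412799/340 = 10037.64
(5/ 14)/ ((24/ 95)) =475/336 = 1.41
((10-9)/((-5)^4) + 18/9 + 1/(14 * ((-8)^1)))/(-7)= -139487/490000 = -0.28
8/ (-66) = -4/33 = -0.12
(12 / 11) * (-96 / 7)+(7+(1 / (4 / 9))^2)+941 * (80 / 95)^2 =295494741/444752 = 664.40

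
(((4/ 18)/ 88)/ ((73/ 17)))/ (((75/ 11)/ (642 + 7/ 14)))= 4369/78840 = 0.06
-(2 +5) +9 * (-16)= -151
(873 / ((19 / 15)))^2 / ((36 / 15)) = 285798375/1444 = 197921.31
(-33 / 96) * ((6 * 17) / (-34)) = 33/32 = 1.03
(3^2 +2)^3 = 1331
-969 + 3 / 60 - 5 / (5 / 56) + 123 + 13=-17779/20 = -888.95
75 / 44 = 1.70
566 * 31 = 17546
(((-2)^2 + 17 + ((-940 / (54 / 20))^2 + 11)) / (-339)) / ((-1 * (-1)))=-88383328/247131 = -357.64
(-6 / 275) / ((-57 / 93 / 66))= 1116/475 = 2.35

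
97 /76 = 1.28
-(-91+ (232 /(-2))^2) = -13365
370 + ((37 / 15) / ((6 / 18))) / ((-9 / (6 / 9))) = 49876/135 = 369.45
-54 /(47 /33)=-37.91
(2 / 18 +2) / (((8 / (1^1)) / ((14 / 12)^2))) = 0.36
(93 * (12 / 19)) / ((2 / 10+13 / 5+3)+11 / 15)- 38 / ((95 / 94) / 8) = -1358374/4655 = -291.81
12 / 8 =3/2 = 1.50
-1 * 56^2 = -3136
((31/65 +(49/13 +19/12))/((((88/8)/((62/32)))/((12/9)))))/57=140957/5868720 = 0.02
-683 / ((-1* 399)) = 1.71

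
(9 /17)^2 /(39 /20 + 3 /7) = 1260/10693 = 0.12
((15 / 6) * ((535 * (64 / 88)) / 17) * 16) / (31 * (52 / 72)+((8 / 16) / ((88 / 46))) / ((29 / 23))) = 40.52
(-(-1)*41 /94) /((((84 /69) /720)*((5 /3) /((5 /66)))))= 42435/3619 = 11.73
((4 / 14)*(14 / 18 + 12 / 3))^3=636056/250047 = 2.54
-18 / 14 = -9/7 = -1.29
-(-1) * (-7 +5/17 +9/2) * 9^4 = -492075/34 = -14472.79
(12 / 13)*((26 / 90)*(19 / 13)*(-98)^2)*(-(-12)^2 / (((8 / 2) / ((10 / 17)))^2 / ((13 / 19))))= -2304960/289 = -7975.64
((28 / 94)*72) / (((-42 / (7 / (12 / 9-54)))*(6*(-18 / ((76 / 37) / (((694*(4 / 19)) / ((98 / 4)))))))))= -123823/572054484 = 0.00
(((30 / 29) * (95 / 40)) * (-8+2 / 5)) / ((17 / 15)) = -16245/986 = -16.48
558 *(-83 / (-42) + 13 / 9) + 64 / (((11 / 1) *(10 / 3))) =735527/385 = 1910.46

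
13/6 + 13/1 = 91/6 = 15.17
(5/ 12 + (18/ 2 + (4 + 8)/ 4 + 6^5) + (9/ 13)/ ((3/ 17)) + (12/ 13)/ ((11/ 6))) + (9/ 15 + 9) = 66944963/8580 = 7802.44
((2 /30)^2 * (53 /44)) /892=53/8830800 = 0.00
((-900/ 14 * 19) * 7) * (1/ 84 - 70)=8377575/14 = 598398.21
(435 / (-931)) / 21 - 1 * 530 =-3454155/6517 = -530.02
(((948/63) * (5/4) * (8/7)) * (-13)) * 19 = -780520/147 = -5309.66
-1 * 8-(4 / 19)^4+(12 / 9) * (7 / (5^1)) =-11993372/1954815 = -6.14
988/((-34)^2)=0.85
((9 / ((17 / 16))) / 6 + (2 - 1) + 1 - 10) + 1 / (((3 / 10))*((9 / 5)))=-2174/459 = -4.74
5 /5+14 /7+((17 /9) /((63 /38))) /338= 287792/95823 = 3.00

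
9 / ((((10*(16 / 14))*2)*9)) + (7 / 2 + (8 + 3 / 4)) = 1967/160 = 12.29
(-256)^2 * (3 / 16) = 12288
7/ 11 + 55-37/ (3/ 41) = -14851/33 = -450.03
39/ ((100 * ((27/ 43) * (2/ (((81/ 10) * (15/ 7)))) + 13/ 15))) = 0.42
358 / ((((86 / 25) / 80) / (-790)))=-282820000/43 = -6577209.30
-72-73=-145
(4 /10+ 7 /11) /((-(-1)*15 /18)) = 1.24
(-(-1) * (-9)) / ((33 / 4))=-12/11 = -1.09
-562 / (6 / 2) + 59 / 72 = -13429/72 = -186.51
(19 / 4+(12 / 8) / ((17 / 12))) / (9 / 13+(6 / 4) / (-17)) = 5135/534 = 9.62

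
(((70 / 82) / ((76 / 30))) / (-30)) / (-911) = 35/2838676 = 0.00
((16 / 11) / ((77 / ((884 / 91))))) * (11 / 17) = 64/539 = 0.12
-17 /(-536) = 17/536 = 0.03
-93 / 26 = -3.58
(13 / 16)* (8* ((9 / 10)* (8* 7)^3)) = 5136768/5 = 1027353.60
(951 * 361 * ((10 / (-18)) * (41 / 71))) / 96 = -1147.28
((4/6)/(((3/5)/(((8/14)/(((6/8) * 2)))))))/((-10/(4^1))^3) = -128/4725 = -0.03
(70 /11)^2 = 4900/121 = 40.50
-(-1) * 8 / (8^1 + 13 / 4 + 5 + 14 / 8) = 4/9 = 0.44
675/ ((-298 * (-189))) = 25/2086 = 0.01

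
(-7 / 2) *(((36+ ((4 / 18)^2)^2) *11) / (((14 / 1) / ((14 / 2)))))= -4547081/6561 = -693.05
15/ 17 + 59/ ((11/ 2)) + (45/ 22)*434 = 899.34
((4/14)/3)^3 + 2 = 18530/9261 = 2.00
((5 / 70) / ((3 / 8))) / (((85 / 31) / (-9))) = -372/595 = -0.63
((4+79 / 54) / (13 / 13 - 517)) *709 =-209155/27864 = -7.51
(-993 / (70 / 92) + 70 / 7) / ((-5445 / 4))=181312/190575 = 0.95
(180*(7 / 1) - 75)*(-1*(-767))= 908895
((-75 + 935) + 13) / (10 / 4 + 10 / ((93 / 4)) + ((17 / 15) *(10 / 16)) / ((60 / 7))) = 38970720/134489 = 289.77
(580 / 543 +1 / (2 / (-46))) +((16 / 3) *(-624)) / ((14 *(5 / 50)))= -9118883/3801 = -2399.07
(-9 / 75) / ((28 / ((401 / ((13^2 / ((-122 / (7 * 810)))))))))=24461/111793500 = 0.00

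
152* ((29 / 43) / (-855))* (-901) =209032/1935 = 108.03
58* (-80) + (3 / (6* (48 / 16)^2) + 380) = -76679/18 = -4259.94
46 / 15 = 3.07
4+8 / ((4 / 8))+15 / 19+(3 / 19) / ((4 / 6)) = 799/38 = 21.03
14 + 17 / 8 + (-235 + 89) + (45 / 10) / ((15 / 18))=-4979/40 = -124.48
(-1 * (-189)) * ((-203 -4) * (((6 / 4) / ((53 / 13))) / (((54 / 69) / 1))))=-3899259/212 = -18392.73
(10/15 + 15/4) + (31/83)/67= 295105/66732 = 4.42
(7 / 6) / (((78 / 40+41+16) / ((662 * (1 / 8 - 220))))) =-20378015/7074 = -2880.69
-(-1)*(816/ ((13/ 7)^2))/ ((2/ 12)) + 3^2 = 241425/169 = 1428.55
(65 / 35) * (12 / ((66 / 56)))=208/11 = 18.91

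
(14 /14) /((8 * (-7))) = -1/56 = -0.02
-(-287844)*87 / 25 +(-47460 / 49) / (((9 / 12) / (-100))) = 197896996/175 = 1130839.98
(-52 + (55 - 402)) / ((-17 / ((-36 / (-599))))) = 14364/10183 = 1.41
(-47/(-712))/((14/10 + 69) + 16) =235/307584 = 0.00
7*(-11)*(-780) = 60060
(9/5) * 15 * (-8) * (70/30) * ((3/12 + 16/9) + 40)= -21182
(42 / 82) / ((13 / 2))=42/533 = 0.08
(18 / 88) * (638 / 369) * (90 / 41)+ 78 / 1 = 132423/1681 = 78.78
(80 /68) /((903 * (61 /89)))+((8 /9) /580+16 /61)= 108241534/407338785 = 0.27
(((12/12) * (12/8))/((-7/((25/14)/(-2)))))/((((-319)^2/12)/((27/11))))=6075/109698358 = 0.00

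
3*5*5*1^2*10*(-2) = -1500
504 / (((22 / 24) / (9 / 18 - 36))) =-214704/11 = -19518.55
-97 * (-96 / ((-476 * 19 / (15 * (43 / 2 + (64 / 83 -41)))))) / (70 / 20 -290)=-36188760/35843633 = -1.01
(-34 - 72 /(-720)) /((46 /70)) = -2373/46 = -51.59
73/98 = 0.74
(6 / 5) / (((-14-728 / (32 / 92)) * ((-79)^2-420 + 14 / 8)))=-24/245370685 = 0.00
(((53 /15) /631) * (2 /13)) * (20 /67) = 424/1648803 = 0.00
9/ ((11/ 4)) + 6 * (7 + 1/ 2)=531/11 = 48.27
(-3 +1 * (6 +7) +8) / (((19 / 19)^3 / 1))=18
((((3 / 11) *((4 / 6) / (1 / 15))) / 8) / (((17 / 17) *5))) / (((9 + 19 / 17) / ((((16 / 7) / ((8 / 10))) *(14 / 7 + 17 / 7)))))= 7905/92708 = 0.09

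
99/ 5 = 19.80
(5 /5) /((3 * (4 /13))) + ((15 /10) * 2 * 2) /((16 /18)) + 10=107/6 = 17.83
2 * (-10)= -20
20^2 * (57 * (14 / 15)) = 21280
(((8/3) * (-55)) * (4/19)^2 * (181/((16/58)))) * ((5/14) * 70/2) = -57739000/1083 = -53313.94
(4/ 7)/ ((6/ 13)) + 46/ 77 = 424/231 = 1.84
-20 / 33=-0.61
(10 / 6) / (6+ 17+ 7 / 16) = 16/225 = 0.07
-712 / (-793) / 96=89/9516 = 0.01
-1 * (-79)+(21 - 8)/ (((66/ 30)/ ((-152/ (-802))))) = 353409/4411 = 80.12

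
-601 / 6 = -100.17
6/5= 1.20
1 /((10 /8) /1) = 4/5 = 0.80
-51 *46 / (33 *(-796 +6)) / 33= 391/143385 = 0.00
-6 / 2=-3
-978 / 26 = -489/13 = -37.62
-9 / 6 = -3/2 = -1.50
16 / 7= 2.29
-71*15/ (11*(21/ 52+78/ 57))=-1052220/19261 = -54.63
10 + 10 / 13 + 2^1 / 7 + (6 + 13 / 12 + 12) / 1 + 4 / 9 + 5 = 116569/3276 = 35.58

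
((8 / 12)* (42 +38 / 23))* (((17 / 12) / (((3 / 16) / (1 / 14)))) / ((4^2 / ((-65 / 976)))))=-277355/4242672 = -0.07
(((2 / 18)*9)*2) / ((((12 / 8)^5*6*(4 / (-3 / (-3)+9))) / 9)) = 80/81 = 0.99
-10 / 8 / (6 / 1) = -5/24 = -0.21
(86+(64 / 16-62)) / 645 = 28/645 = 0.04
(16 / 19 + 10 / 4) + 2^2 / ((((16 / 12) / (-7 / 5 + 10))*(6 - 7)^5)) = -4267/190 = -22.46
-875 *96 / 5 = -16800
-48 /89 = -0.54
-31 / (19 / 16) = -496/19 = -26.11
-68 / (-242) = 34/121 = 0.28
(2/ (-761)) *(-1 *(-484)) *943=-912824/761 = -1199.51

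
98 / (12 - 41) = -98/29 = -3.38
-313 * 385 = -120505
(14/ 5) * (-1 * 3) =-42/5 = -8.40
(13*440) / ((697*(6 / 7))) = 20020/2091 = 9.57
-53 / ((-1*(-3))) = -53/3 = -17.67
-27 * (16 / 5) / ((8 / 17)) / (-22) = 459/55 = 8.35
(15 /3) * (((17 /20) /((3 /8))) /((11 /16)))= 544/33 = 16.48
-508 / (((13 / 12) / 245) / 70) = -104546400/13 = -8042030.77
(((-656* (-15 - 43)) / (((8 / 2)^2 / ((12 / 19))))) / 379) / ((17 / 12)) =342432/122417 = 2.80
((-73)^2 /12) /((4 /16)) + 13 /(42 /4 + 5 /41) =1777.56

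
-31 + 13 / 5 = -142/5 = -28.40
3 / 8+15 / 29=207/232 = 0.89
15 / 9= 5/3 = 1.67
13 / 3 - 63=-176/3 = -58.67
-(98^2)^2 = -92236816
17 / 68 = 1/4 = 0.25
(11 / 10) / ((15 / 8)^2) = 352/1125 = 0.31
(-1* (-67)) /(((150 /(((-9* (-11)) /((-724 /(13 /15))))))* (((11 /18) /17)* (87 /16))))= -177684/656125 = -0.27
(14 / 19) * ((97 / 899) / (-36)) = -679/307458 = 0.00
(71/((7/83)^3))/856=40596877/293608 = 138.27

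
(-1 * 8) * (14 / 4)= -28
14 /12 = 1.17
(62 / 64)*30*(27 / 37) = 12555/592 = 21.21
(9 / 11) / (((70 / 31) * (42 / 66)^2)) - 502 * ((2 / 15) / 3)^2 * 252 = -38431559/154350 = -248.99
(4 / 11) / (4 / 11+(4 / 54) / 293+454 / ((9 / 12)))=15822/26354189 = 0.00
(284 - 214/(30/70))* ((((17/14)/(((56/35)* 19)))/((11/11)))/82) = -1445/13776 = -0.10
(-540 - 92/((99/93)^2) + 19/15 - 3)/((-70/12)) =6783596/63525 = 106.79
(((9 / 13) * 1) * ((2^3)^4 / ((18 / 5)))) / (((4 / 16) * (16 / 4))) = 10240/13 = 787.69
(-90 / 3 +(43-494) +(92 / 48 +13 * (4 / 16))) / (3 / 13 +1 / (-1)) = 7423/12 = 618.58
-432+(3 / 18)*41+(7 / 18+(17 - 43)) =-4057/9 = -450.78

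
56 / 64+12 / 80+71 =2881/40 = 72.02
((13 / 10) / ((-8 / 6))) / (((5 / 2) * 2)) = -39/200 = -0.20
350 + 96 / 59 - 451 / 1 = -5863/59 = -99.37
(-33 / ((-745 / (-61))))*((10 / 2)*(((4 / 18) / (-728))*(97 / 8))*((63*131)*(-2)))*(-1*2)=25579191/15496 = 1650.70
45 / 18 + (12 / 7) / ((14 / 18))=461/98 = 4.70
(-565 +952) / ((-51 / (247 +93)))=-2580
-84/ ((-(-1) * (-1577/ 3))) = 0.16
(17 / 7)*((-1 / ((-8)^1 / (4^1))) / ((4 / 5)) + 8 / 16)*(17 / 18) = 289/112 = 2.58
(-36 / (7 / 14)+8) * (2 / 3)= -128/3 = -42.67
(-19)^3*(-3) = 20577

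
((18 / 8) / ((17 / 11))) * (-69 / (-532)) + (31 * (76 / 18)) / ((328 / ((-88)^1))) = -466247969/13348944 = -34.93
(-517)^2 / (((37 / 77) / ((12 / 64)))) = 61743759/592 = 104296.89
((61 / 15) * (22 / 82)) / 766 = 671/471090 = 0.00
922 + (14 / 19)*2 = 17546/19 = 923.47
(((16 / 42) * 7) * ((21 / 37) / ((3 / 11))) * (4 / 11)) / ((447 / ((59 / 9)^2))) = 779744/4018977 = 0.19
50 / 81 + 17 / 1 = 17.62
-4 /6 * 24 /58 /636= -2/4611 = 0.00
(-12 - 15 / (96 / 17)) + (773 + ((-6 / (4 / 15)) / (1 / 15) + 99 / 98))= 661467/1568 = 421.85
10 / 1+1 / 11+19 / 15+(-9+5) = 1214/165 = 7.36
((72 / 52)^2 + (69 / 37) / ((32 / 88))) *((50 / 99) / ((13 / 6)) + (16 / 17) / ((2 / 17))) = 51868303/894179 = 58.01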